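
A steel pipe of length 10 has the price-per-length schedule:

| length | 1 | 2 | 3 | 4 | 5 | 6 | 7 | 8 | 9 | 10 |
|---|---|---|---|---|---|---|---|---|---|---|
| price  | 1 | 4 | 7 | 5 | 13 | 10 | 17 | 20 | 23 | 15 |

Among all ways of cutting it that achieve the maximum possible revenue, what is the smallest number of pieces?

Let r[k] be the best obtainable value from length k. For each k, try every first piece i and keep the best of price[i] + r[k−i].
r[1] = 1
r[2] = max(1+1, 4+0) = 4
r[3] = max(1+4, 4+1, 7+0) = 7
r[4] = max(1+7, 4+4, 7+1, 5+0) = 8
r[5] = max(1+8, 4+7, 7+4, 5+1, 13+0) = 13
r[6] = max(1+13, 4+8, 7+7, 5+4, 13+1, 10+0) = 14
r[7] = max(1+14, 4+13, 7+8, …, 10+1, 17+0) = 17
r[8] = max(1+17, 4+14, 7+13, …, 17+1, 20+0) = 20
r[9] = max(1+20, 4+17, 7+14, …, 20+1, 23+0) = 23
r[10] = max(1+23, 4+20, 7+17, …, 23+1, 15+0) = 26
Maximum revenue is $26.
Now minimize piece count subject to staying optimal: for each k, pieces[k] = 1 + min over i with p[i]+r[k−i]=r[k] of pieces[k−i].
pieces[7] = 1
pieces[8] = 1
pieces[9] = 1
pieces[10] = 2

2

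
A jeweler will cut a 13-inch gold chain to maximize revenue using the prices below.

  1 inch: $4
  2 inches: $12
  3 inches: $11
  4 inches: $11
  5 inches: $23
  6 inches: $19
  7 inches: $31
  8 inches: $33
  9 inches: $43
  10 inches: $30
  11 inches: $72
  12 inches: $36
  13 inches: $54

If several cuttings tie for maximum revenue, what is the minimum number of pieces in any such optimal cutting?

2

Consider every possible first cut. r[k] is the best of p[i]+r[k−i] over all sellable i≤k.
r[1] = 4
r[2] = max(4+4, 12+0) = 12
r[3] = max(4+12, 12+4, 11+0) = 16
r[4] = max(4+16, 12+12, 11+4, 11+0) = 24
r[5] = max(4+24, 12+16, 11+12, 11+4, 23+0) = 28
r[6] = max(4+28, 12+24, 11+16, 11+12, 23+4, 19+0) = 36
r[7] = max(4+36, 12+28, 11+24, …, 19+4, 31+0) = 40
r[8] = max(4+40, 12+36, 11+28, …, 31+4, 33+0) = 48
r[9] = max(4+48, 12+40, 11+36, …, 33+4, 43+0) = 52
r[10] = max(4+52, 12+48, 11+40, …, 43+4, 30+0) = 60
r[11] = max(4+60, 12+52, 11+48, …, 30+4, 72+0) = 72
r[12] = max(4+72, 12+60, 11+52, …, 72+4, 36+0) = 76
r[13] = max(4+76, 12+72, 11+60, …, 36+4, 54+0) = 84
Maximum revenue is $84.
Now minimize piece count subject to staying optimal: for each k, pieces[k] = 1 + min over i with p[i]+r[k−i]=r[k] of pieces[k−i].
pieces[10] = 5
pieces[11] = 1
pieces[12] = 2
pieces[13] = 2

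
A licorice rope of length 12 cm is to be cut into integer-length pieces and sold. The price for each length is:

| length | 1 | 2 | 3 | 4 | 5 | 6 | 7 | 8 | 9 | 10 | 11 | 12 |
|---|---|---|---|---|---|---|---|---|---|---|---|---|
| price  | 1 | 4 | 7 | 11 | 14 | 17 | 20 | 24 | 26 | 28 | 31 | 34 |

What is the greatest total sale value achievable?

Let v[k] be the best obtainable value from length k. For each k, try every first piece i and keep the best of price[i] + v[k−i].
v[1] = 1
v[2] = 4
v[3] = 7
v[4] = 11
v[5] = 14
v[6] = 17
v[7] = 20
v[8] = 24
v[9] = 26
v[10] = 28  (first piece 2, then v[8]=24)
v[11] = 31  (first piece 3, then v[8]=24)
v[12] = 35  (first piece 4, then v[8]=24)
One optimal cutting: 8 + 4 → ¢24 + ¢11 = ¢35.

35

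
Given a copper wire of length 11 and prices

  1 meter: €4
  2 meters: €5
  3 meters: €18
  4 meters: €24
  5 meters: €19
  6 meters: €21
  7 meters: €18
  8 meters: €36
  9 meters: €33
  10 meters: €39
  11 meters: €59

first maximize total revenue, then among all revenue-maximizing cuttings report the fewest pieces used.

Build r[k] bottom-up: r[k] = max over allowed piece i of (p[i] + r[k−i]).
r[1] = 4
r[2] = 8  (first piece 1, then r[1]=4)
r[3] = 18
r[4] = 24
r[5] = 28  (first piece 1, then r[4]=24)
r[6] = 36  (first piece 3, then r[3]=18)
r[7] = 42  (first piece 3, then r[4]=24)
r[8] = 48  (first piece 4, then r[4]=24)
r[9] = 54  (first piece 3, then r[6]=36)
r[10] = 60  (first piece 3, then r[7]=42)
r[11] = 66  (first piece 3, then r[8]=48)
Maximum revenue is €66.
Now minimize piece count subject to staying optimal: for each k, pieces[k] = 1 + min over i with p[i]+r[k−i]=r[k] of pieces[k−i].
pieces[8] = 2
pieces[9] = 3
pieces[10] = 3
pieces[11] = 3

3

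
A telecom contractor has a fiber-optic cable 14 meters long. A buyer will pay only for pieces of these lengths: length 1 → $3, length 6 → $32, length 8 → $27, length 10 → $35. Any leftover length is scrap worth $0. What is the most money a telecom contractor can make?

70

Consider every possible first cut. r[k] is the best of p[i]+r[k−i] over all sellable i≤k.
r[1] = 3
r[2] = 6  (first piece 1, then r[1]=3)
r[3] = 9  (first piece 1, then r[2]=6)
r[4] = 12  (first piece 1, then r[3]=9)
r[5] = 15  (first piece 1, then r[4]=12)
r[6] = max(3+15, 32+0) = 32
r[7] = max(3+32, 32+3) = 35
r[8] = max(3+35, 32+6, 27+0) = 38
r[9] = max(3+38, 32+9, 27+3) = 41
r[10] = max(3+41, 32+12, 27+6, 35+0) = 44
r[11] = max(3+44, 32+15, 27+9, 35+3) = 47
r[12] = max(3+47, 32+32, 27+12, 35+6) = 64
r[13] = max(3+64, 32+35, 27+15, 35+9) = 67
r[14] = max(3+67, 32+38, 27+32, 35+12) = 70
One optimal cutting: 6 + 6 + 1 + 1 → $70.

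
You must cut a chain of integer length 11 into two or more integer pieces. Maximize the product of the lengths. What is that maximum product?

54

Let g[k] be the best product for length k (with at least one cut). For each first piece i, the rest contributes max(k−i, g[k−i]).
g[2] = 1*max(1,0) = 1*1 = 1
g[3] = max(1*2, 2*1) = 2
g[4] = max(1*3, 2*2, 3*1) = 4
g[5] = max(1*4, 2*3, 3*2, 4*1) = 6
g[6] = max(1*6, 2*4, 3*3, 4*2, 5*1) = 9
g[7] = max(1*9, 2*6, 3*4, 4*3, 5*2, 6*1) = 12
g[8] = max(1*12, 2*9, 3*6, …, 6*2, 7*1) = 18
g[9] = max(1*18, 2*12, 3*9, …, 7*2, 8*1) = 27
g[10] = max(1*27, 2*18, 3*12, …, 8*2, 9*1) = 36
g[11] = max(1*36, 2*27, 3*18, …, 9*2, 10*1) = 54
One optimal split: 3 + 3 + 3 + 2; product 3*3*3*2 = 54.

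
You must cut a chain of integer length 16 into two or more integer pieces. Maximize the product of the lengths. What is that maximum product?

324

Fill P[k] for k=2..16: at each k try every first piece i and multiply by the better of (k−i) uncut or P[k−i].
Small cases: P[2]=1, P[3]=2, P[4]=4, P[5]=6, P[6]=9, P[7]=12, P[8]=18.
P[9] = 3×max(6,9) = 3×9 = 27
P[10] = 2×max(8,18) = 2×18 = 36
P[11] = 2×max(9,27) = 2×27 = 54
P[12] = 3×max(9,27) = 3×27 = 81
P[13] = 2×max(11,54) = 2×54 = 108
P[14] = 2×max(12,81) = 2×81 = 162
P[15] = 3×max(12,81) = 3×81 = 243
P[16] = 2×max(14,162) = 2×162 = 324
One optimal split: 3 + 3 + 3 + 3 + 2 + 2; product 3×3×3×3×2×2 = 324.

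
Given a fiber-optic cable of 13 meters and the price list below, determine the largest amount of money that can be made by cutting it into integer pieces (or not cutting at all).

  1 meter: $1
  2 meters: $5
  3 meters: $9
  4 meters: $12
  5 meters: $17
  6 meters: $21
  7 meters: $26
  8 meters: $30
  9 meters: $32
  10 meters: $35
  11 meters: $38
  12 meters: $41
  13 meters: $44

Let v[k] be the best obtainable value from length k. For each k, try every first piece i and keep the best of price[i] + v[k−i].
v[1] = 1
v[2] = max(1+1, 5+0) = 5
v[3] = max(1+5, 5+1, 9+0) = 9
v[4] = max(1+9, 5+5, 9+1, 12+0) = 12
v[5] = max(1+12, 5+9, 9+5, 12+1, 17+0) = 17
v[6] = max(1+17, 5+12, 9+9, 12+5, 17+1, 21+0) = 21
v[7] = max(1+21, 5+17, 9+12, …, 21+1, 26+0) = 26
v[8] = max(1+26, 5+21, 9+17, …, 26+1, 30+0) = 30
v[9] = max(1+30, 5+26, 9+21, …, 30+1, 32+0) = 32
v[10] = max(1+32, 5+30, 9+26, …, 32+1, 35+0) = 35
v[11] = max(1+35, 5+32, 9+30, …, 35+1, 38+0) = 39
v[12] = max(1+39, 5+35, 9+32, …, 38+1, 41+0) = 43
v[13] = max(1+43, 5+39, 9+35, …, 41+1, 44+0) = 47
One optimal cutting: 8 + 5 → $30 + $17 = $47.

47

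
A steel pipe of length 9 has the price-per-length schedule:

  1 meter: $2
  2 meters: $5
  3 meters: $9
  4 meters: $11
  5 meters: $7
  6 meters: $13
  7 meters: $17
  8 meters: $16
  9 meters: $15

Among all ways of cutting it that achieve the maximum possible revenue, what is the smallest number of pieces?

Let r[k] be the best obtainable value from length k. For each k, try every first piece i and keep the best of price[i] + r[k−i].
r[1] = 2
r[2] = max(2+2, 5+0) = 5
r[3] = max(2+5, 5+2, 9+0) = 9
r[4] = max(2+9, 5+5, 9+2, 11+0) = 11
r[5] = max(2+11, 5+9, 9+5, 11+2, 7+0) = 14
r[6] = max(2+14, 5+11, 9+9, 11+5, 7+2, 13+0) = 18
r[7] = max(2+18, 5+14, 9+11, …, 13+2, 17+0) = 20
r[8] = max(2+20, 5+18, 9+14, …, 17+2, 16+0) = 23
r[9] = max(2+23, 5+20, 9+18, …, 16+2, 15+0) = 27
Maximum revenue is $27.
Now minimize piece count subject to staying optimal: for each k, pieces[k] = 1 + min over i with p[i]+r[k−i]=r[k] of pieces[k−i].
pieces[6] = 2
pieces[7] = 2
pieces[8] = 3
pieces[9] = 3

3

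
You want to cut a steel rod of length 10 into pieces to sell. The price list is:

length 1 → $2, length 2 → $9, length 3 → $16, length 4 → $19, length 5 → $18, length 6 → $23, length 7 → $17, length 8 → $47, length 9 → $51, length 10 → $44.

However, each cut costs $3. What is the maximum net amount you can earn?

Build v[k] bottom-up: v[k] = max over allowed piece i of (p[i] + v[k−i]) − 3 per cut.
v[1] = 2
v[2] = 9
v[3] = 16
v[4] = 19
v[5] = 22  (first piece 2, then v[3]=16)
v[6] = 29  (first piece 3, then v[3]=16)
v[7] = 32  (first piece 3, then v[4]=19)
v[8] = 47
v[9] = 51
v[10] = 53  (first piece 2, then v[8]=47)
One optimal plan: pieces 8 + 2 (1 cut) → $56 − $3 = $53.

53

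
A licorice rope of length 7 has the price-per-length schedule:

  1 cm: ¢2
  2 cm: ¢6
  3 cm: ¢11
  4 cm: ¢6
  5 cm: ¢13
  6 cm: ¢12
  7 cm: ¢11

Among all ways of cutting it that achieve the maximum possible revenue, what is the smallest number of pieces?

Build r[k] bottom-up: r[k] = max over allowed piece i of (p[i] + r[k−i]).
r[1] = 2
r[2] = max(2+2, 6+0) = 6
r[3] = max(2+6, 6+2, 11+0) = 11
r[4] = max(2+11, 6+6, 11+2, 6+0) = 13
r[5] = max(2+13, 6+11, 11+6, 6+2, 13+0) = 17
r[6] = max(2+17, 6+13, 11+11, 6+6, 13+2, 12+0) = 22
r[7] = max(2+22, 6+17, 11+13, …, 12+2, 11+0) = 24
Maximum revenue is ¢24.
Now minimize piece count subject to staying optimal: for each k, pieces[k] = 1 + min over i with p[i]+r[k−i]=r[k] of pieces[k−i].
pieces[4] = 2
pieces[5] = 2
pieces[6] = 2
pieces[7] = 3

3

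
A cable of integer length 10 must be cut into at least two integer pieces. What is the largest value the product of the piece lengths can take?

36

Let P[k] be the best product for length k (with at least one cut). For each first piece i, the rest contributes max(k−i, P[k−i]).
P[2] = 1×max(1,0) = 1×1 = 1
P[3] = max(1×2, 2×1) = 2
P[4] = max(1×3, 2×2, 3×1) = 4
P[5] = max(1×4, 2×3, 3×2, 4×1) = 6
P[6] = max(1×6, 2×4, 3×3, 4×2, 5×1) = 9
P[7] = max(1×9, 2×6, 3×4, 4×3, 5×2, 6×1) = 12
P[8] = max(1×12, 2×9, 3×6, …, 6×2, 7×1) = 18
P[9] = max(1×18, 2×12, 3×9, …, 7×2, 8×1) = 27
P[10] = max(1×27, 2×18, 3×12, …, 8×2, 9×1) = 36
One optimal split: 3 + 3 + 2 + 2; product 3×3×2×2 = 36.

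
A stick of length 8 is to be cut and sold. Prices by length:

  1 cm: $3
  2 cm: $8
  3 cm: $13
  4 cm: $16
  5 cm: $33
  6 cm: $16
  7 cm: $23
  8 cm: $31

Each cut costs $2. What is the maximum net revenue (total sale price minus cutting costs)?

44

Let r[k] be the best obtainable value from length k. For each k, try every first piece i and keep the best of price[i] + r[k−i] minus the 2 cut fee when i<k.
r[1] = 3
r[2] = max(3+3-2, 8+0) = 8
r[3] = max(3+8-2, 8+3-2, 13+0) = 13
r[4] = max(3+13-2, 8+8-2, 13+3-2, 16+0) = 16
r[5] = max(3+16-2, 8+13-2, 13+8-2, 16+3-2, 33+0) = 33
r[6] = max(3+33-2, 8+16-2, 13+13-2, 16+8-2, 33+3-2, 16+0) = 34
r[7] = max(3+34-2, 8+33-2, 13+16-2, …, 16+3-2, 23+0) = 39
r[8] = max(3+39-2, 8+34-2, 13+33-2, …, 23+3-2, 31+0) = 44
One optimal plan: pieces 5 + 3 (1 cut) → $46 − $2 = $44.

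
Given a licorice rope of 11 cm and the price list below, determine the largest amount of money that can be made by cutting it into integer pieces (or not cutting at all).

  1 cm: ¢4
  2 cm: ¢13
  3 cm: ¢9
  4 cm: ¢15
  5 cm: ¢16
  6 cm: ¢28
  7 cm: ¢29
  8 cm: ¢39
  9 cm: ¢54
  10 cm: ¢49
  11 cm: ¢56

69

Build R[k] bottom-up: R[k] = max over allowed piece i of (p[i] + R[k−i]).
R[1] = 4
R[2] = max(4+4, 13+0) = 13
R[3] = max(4+13, 13+4, 9+0) = 17
R[4] = max(4+17, 13+13, 9+4, 15+0) = 26
R[5] = max(4+26, 13+17, 9+13, 15+4, 16+0) = 30
R[6] = max(4+30, 13+26, 9+17, 15+13, 16+4, 28+0) = 39
R[7] = max(4+39, 13+30, 9+26, …, 28+4, 29+0) = 43
R[8] = max(4+43, 13+39, 9+30, …, 29+4, 39+0) = 52
R[9] = max(4+52, 13+43, 9+39, …, 39+4, 54+0) = 56
R[10] = max(4+56, 13+52, 9+43, …, 54+4, 49+0) = 65
R[11] = max(4+65, 13+56, 9+52, …, 49+4, 56+0) = 69
One optimal cutting: 2 + 2 + 2 + 2 + 2 + 1 → ¢13 + ¢13 + ¢13 + ¢13 + ¢13 + ¢4 = ¢69.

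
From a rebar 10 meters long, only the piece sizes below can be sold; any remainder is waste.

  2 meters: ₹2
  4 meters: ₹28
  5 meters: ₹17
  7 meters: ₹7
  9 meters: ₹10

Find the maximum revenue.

Build r[k] bottom-up: r[k] = max over allowed piece i of (p[i] + r[k−i]).
r[1] = 0
r[2] = 2
r[3] = 2
r[4] = max(2+2, 28+0) = 28
r[5] = max(2+2, 28+0, 17+0) = 28
r[6] = max(2+28, 28+2, 17+0) = 30
r[7] = max(2+28, 28+2, 17+2, 7+0) = 30
r[8] = max(2+30, 28+28, 17+2, 7+0) = 56
r[9] = max(2+30, 28+28, 17+28, 7+2, 10+0) = 56
r[10] = max(2+56, 28+30, 17+28, 7+2, 10+0) = 58
One optimal cutting: 4 + 4 + 2 → ₹58.

58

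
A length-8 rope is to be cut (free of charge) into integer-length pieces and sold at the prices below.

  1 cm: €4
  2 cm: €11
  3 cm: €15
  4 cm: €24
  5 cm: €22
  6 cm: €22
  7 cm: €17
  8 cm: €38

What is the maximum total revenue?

Consider every possible first cut. best[k] is the best of p[i]+best[k−i] over all sellable i≤k.
best[1] = 4
best[2] = max(4+4, 11+0) = 11
best[3] = max(4+11, 11+4, 15+0) = 15
best[4] = max(4+15, 11+11, 15+4, 24+0) = 24
best[5] = max(4+24, 11+15, 15+11, 24+4, 22+0) = 28
best[6] = max(4+28, 11+24, 15+15, 24+11, 22+4, 22+0) = 35
best[7] = max(4+35, 11+28, 15+24, …, 22+4, 17+0) = 39
best[8] = max(4+39, 11+35, 15+28, …, 17+4, 38+0) = 48
One optimal cutting: 4 + 4 → €24 + €24 = €48.

48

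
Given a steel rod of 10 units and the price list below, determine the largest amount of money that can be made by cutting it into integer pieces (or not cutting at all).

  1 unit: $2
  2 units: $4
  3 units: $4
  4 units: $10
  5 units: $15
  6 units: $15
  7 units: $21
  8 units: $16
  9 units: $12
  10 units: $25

30

Consider every possible first cut. r[k] is the best of p[i]+r[k−i] over all sellable i≤k.
r[1] = 2
r[2] = max(2+2, 4+0) = 4
r[3] = max(2+4, 4+2, 4+0) = 6
r[4] = max(2+6, 4+4, 4+2, 10+0) = 10
r[5] = max(2+10, 4+6, 4+4, 10+2, 15+0) = 15
r[6] = max(2+15, 4+10, 4+6, 10+4, 15+2, 15+0) = 17
r[7] = max(2+17, 4+15, 4+10, …, 15+2, 21+0) = 21
r[8] = max(2+21, 4+17, 4+15, …, 21+2, 16+0) = 23
r[9] = max(2+23, 4+21, 4+17, …, 16+2, 12+0) = 25
r[10] = max(2+25, 4+23, 4+21, …, 12+2, 25+0) = 30
One optimal cutting: 5 + 5 → $15 + $15 = $30.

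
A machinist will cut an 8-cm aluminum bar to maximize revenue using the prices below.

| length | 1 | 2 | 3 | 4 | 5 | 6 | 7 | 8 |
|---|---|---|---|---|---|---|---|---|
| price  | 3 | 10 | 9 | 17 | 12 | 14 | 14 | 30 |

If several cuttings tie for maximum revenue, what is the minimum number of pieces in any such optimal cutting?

4

Consider every possible first cut. r[k] is the best of p[i]+r[k−i] over all sellable i≤k.
r[1] = 3
r[2] = 10
r[3] = 13  (first piece 1, then r[2]=10)
r[4] = 20  (first piece 2, then r[2]=10)
r[5] = 23  (first piece 1, then r[4]=20)
r[6] = 30  (first piece 2, then r[4]=20)
r[7] = 33  (first piece 1, then r[6]=30)
r[8] = 40  (first piece 2, then r[6]=30)
Maximum revenue is $40.
Now minimize piece count subject to staying optimal: for each k, pieces[k] = 1 + min over i with p[i]+r[k−i]=r[k] of pieces[k−i].
pieces[5] = 3
pieces[6] = 3
pieces[7] = 4
pieces[8] = 4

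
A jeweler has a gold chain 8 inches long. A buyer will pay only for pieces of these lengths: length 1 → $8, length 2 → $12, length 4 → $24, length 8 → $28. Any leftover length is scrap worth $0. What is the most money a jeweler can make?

64

Let f[k] be the best obtainable value from length k. For each k, try every first piece i and keep the best of price[i] + f[k−i].
f[1] = 8
f[2] = max(8+8, 12+0) = 16
f[3] = max(8+16, 12+8) = 24
f[4] = max(8+24, 12+16, 24+0) = 32
f[5] = max(8+32, 12+24, 24+8) = 40
f[6] = max(8+40, 12+32, 24+16) = 48
f[7] = max(8+48, 12+40, 24+24) = 56
f[8] = max(8+56, 12+48, 24+32, 28+0) = 64
One optimal cutting: 1 + 1 + 1 + 1 + 1 + 1 + 1 + 1 → $64.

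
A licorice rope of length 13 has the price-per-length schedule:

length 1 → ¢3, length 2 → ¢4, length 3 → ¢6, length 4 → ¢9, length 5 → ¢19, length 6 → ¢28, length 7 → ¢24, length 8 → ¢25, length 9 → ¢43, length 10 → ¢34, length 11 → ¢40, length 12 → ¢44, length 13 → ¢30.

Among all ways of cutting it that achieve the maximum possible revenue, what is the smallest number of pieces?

Let r[k] be the best obtainable value from length k. For each k, try every first piece i and keep the best of price[i] + r[k−i].
r[1] = 3
r[2] = 6  (first piece 1, then r[1]=3)
r[3] = 9  (first piece 1, then r[2]=6)
r[4] = 12  (first piece 1, then r[3]=9)
r[5] = 19
r[6] = 28
r[7] = 31  (first piece 1, then r[6]=28)
r[8] = 34  (first piece 1, then r[7]=31)
r[9] = 43
r[10] = 46  (first piece 1, then r[9]=43)
r[11] = 49  (first piece 1, then r[10]=46)
r[12] = 56  (first piece 6, then r[6]=28)
r[13] = 59  (first piece 1, then r[12]=56)
Maximum revenue is ¢59.
Now minimize piece count subject to staying optimal: for each k, pieces[k] = 1 + min over i with p[i]+r[k−i]=r[k] of pieces[k−i].
pieces[10] = 2
pieces[11] = 3
pieces[12] = 2
pieces[13] = 3

3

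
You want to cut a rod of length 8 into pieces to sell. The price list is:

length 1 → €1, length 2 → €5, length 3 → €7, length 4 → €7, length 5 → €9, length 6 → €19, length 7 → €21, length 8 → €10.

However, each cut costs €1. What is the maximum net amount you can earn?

Build r[k] bottom-up: r[k] = max over allowed piece i of (p[i] + r[k−i]) − 1 per cut.
r[1] = 1
r[2] = 5
r[3] = 7
r[4] = 9  (first piece 2, then r[2]=5)
r[5] = 11  (first piece 2, then r[3]=7)
r[6] = 19
r[7] = 21
r[8] = 23  (first piece 2, then r[6]=19)
One optimal plan: pieces 6 + 2 (1 cut) → €24 − €1 = €23.

23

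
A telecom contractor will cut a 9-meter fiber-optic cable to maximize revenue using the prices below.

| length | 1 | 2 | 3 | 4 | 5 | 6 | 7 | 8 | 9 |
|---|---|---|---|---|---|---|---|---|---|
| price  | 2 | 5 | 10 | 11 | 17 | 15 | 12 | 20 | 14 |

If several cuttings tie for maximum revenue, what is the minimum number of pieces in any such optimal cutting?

3

Build r[k] bottom-up: r[k] = max over allowed piece i of (p[i] + r[k−i]).
r[1] = 2
r[2] = max(2+2, 5+0) = 5
r[3] = max(2+5, 5+2, 10+0) = 10
r[4] = max(2+10, 5+5, 10+2, 11+0) = 12
r[5] = max(2+12, 5+10, 10+5, 11+2, 17+0) = 17
r[6] = max(2+17, 5+12, 10+10, 11+5, 17+2, 15+0) = 20
r[7] = max(2+20, 5+17, 10+12, …, 15+2, 12+0) = 22
r[8] = max(2+22, 5+20, 10+17, …, 12+2, 20+0) = 27
r[9] = max(2+27, 5+22, 10+20, …, 20+2, 14+0) = 30
Maximum revenue is $30.
Now minimize piece count subject to staying optimal: for each k, pieces[k] = 1 + min over i with p[i]+r[k−i]=r[k] of pieces[k−i].
pieces[6] = 2
pieces[7] = 2
pieces[8] = 2
pieces[9] = 3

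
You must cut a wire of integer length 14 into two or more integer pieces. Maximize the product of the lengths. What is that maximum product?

162

Define m[k] = max over 1≤i<k of i · max(k−i, m[k−i]); the inner max lets the remainder stay uncut if that's better.
m[2] = 1*max(1,0) = 1*1 = 1
m[3] = max(1*2, 2*1) = 2
m[4] = max(1*3, 2*2, 3*1) = 4
m[5] = max(1*4, 2*3, 3*2, 4*1) = 6
m[6] = max(1*6, 2*4, 3*3, 4*2, 5*1) = 9
m[7] = max(1*9, 2*6, 3*4, 4*3, 5*2, 6*1) = 12
m[8] = max(1*12, 2*9, 3*6, …, 6*2, 7*1) = 18
m[9] = max(1*18, 2*12, 3*9, …, 7*2, 8*1) = 27
m[10] = max(1*27, 2*18, 3*12, …, 8*2, 9*1) = 36
m[11] = max(1*36, 2*27, 3*18, …, 9*2, 10*1) = 54
m[12] = max(1*54, 2*36, 3*27, …, 10*2, 11*1) = 81
m[13] = max(1*81, 2*54, 3*36, …, 11*2, 12*1) = 108
m[14] = max(1*108, 2*81, 3*54, …, 12*2, 13*1) = 162
One optimal split: 3 + 3 + 3 + 3 + 2; product 3*3*3*3*2 = 162.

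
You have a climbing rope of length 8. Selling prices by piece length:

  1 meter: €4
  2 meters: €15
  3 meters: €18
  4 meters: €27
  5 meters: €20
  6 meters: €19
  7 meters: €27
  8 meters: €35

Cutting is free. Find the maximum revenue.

60

Build r[k] bottom-up: r[k] = max over allowed piece i of (p[i] + r[k−i]).
r[1] = 4
r[2] = max(4+4, 15+0) = 15
r[3] = max(4+15, 15+4, 18+0) = 19
r[4] = max(4+19, 15+15, 18+4, 27+0) = 30
r[5] = max(4+30, 15+19, 18+15, 27+4, 20+0) = 34
r[6] = max(4+34, 15+30, 18+19, 27+15, 20+4, 19+0) = 45
r[7] = max(4+45, 15+34, 18+30, …, 19+4, 27+0) = 49
r[8] = max(4+49, 15+45, 18+34, …, 27+4, 35+0) = 60
One optimal cutting: 2 + 2 + 2 + 2 → €15 + €15 + €15 + €15 = €60.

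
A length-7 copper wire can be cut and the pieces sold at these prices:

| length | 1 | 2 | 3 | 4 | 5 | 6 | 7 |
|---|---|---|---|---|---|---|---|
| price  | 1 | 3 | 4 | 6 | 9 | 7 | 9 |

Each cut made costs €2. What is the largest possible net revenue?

10

Build v[k] bottom-up: v[k] = max over allowed piece i of (p[i] + v[k−i]) − 2 per cut.
v[1] = 1
v[2] = 3
v[3] = 4
v[4] = 6
v[5] = 9
v[6] = 8  (first piece 1, then v[5]=9)
v[7] = 10  (first piece 2, then v[5]=9)
One optimal plan: pieces 5 + 2 (1 cut) → €12 − €2 = €10.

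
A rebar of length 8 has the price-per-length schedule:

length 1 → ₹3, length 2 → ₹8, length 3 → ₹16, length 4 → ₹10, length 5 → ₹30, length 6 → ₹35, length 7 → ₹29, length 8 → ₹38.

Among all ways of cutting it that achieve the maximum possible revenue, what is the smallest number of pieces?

2

Let r[k] be the best obtainable value from length k. For each k, try every first piece i and keep the best of price[i] + r[k−i].
r[1] = 3
r[2] = 8
r[3] = 16
r[4] = 19  (first piece 1, then r[3]=16)
r[5] = 30
r[6] = 35
r[7] = 38  (first piece 1, then r[6]=35)
r[8] = 46  (first piece 3, then r[5]=30)
Maximum revenue is ₹46.
Now minimize piece count subject to staying optimal: for each k, pieces[k] = 1 + min over i with p[i]+r[k−i]=r[k] of pieces[k−i].
pieces[5] = 1
pieces[6] = 1
pieces[7] = 2
pieces[8] = 2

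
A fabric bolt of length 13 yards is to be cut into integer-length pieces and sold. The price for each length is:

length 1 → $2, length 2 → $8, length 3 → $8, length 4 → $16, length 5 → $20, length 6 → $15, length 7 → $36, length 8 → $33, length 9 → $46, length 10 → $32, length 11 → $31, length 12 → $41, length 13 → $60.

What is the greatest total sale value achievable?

62

Let r[k] be the best obtainable value from length k. For each k, try every first piece i and keep the best of price[i] + r[k−i].
r[1] = 2
r[2] = max(2+2, 8+0) = 8
r[3] = max(2+8, 8+2, 8+0) = 10
r[4] = max(2+10, 8+8, 8+2, 16+0) = 16
r[5] = max(2+16, 8+10, 8+8, 16+2, 20+0) = 20
r[6] = max(2+20, 8+16, 8+10, 16+8, 20+2, 15+0) = 24
r[7] = max(2+24, 8+20, 8+16, …, 15+2, 36+0) = 36
r[8] = max(2+36, 8+24, 8+20, …, 36+2, 33+0) = 38
r[9] = max(2+38, 8+36, 8+24, …, 33+2, 46+0) = 46
r[10] = max(2+46, 8+38, 8+36, …, 46+2, 32+0) = 48
r[11] = max(2+48, 8+46, 8+38, …, 32+2, 31+0) = 54
r[12] = max(2+54, 8+48, 8+46, …, 31+2, 41+0) = 56
r[13] = max(2+56, 8+54, 8+48, …, 41+2, 60+0) = 62
One optimal cutting: 9 + 2 + 2 → $46 + $8 + $8 = $62.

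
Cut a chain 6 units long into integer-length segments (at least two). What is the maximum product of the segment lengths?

Fill f[k] for k=2..6: at each k try every first piece i and multiply by the better of (k−i) uncut or f[k−i].
f[2] = 1*max(1,0) = 1*1 = 1
f[3] = 1*max(2,1) = 1*2 = 2
f[4] = 2*max(2,1) = 2*2 = 4
f[5] = 2*max(3,2) = 2*3 = 6
f[6] = 3*max(3,2) = 3*3 = 9
One optimal split: 3 + 3; product 3*3 = 9.

9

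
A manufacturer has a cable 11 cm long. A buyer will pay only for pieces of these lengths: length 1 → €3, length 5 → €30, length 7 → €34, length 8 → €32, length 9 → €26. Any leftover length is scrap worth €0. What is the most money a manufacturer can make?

63

Let best[k] be the best obtainable value from length k. For each k, try every first piece i and keep the best of price[i] + best[k−i].
best[1] = 3
best[2] = 6  (first piece 1, then best[1]=3)
best[3] = 9  (first piece 1, then best[2]=6)
best[4] = 12  (first piece 1, then best[3]=9)
best[5] = max(3+12, 30+0) = 30
best[6] = max(3+30, 30+3) = 33
best[7] = max(3+33, 30+6, 34+0) = 36
best[8] = max(3+36, 30+9, 34+3, 32+0) = 39
best[9] = max(3+39, 30+12, 34+6, 32+3, 26+0) = 42
best[10] = max(3+42, 30+30, 34+9, 32+6, 26+3) = 60
best[11] = max(3+60, 30+33, 34+12, 32+9, 26+6) = 63
One optimal cutting: 5 + 5 + 1 → €63.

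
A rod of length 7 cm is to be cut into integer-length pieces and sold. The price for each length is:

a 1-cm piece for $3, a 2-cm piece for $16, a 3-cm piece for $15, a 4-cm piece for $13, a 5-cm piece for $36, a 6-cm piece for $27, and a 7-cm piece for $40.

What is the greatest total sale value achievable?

Let r[k] be the best obtainable value from length k. For each k, try every first piece i and keep the best of price[i] + r[k−i].
r[1] = 3
r[2] = max(3+3, 16+0) = 16
r[3] = max(3+16, 16+3, 15+0) = 19
r[4] = max(3+19, 16+16, 15+3, 13+0) = 32
r[5] = max(3+32, 16+19, 15+16, 13+3, 36+0) = 36
r[6] = max(3+36, 16+32, 15+19, 13+16, 36+3, 27+0) = 48
r[7] = max(3+48, 16+36, 15+32, …, 27+3, 40+0) = 52
One optimal cutting: 5 + 2 → $36 + $16 = $52.

52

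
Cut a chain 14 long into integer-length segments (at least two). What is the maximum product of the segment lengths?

Let m[k] be the best product for length k (with at least one cut). For each first piece i, the rest contributes max(k−i, m[k−i]).
m[2] = 1×max(1,0) = 1×1 = 1
m[3] = max(1×2, 2×1) = 2
m[4] = max(1×3, 2×2, 3×1) = 4
m[5] = max(1×4, 2×3, 3×2, 4×1) = 6
m[6] = max(1×6, 2×4, 3×3, 4×2, 5×1) = 9
m[7] = max(1×9, 2×6, 3×4, 4×3, 5×2, 6×1) = 12
m[8] = max(1×12, 2×9, 3×6, …, 6×2, 7×1) = 18
m[9] = max(1×18, 2×12, 3×9, …, 7×2, 8×1) = 27
m[10] = max(1×27, 2×18, 3×12, …, 8×2, 9×1) = 36
m[11] = max(1×36, 2×27, 3×18, …, 9×2, 10×1) = 54
m[12] = max(1×54, 2×36, 3×27, …, 10×2, 11×1) = 81
m[13] = max(1×81, 2×54, 3×36, …, 11×2, 12×1) = 108
m[14] = max(1×108, 2×81, 3×54, …, 12×2, 13×1) = 162
One optimal split: 3 + 3 + 3 + 3 + 2; product 3×3×3×3×2 = 162.

162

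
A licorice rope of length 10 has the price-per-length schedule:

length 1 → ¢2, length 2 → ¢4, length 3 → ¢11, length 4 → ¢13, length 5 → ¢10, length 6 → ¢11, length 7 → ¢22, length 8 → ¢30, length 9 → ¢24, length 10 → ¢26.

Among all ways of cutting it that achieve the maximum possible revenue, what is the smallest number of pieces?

3

Let r[k] be the best obtainable value from length k. For each k, try every first piece i and keep the best of price[i] + r[k−i].
r[1] = 2
r[2] = max(2+2, 4+0) = 4
r[3] = max(2+4, 4+2, 11+0) = 11
r[4] = max(2+11, 4+4, 11+2, 13+0) = 13
r[5] = max(2+13, 4+11, 11+4, 13+2, 10+0) = 15
r[6] = max(2+15, 4+13, 11+11, 13+4, 10+2, 11+0) = 22
r[7] = max(2+22, 4+15, 11+13, …, 11+2, 22+0) = 24
r[8] = max(2+24, 4+22, 11+15, …, 22+2, 30+0) = 30
r[9] = max(2+30, 4+24, 11+22, …, 30+2, 24+0) = 33
r[10] = max(2+33, 4+30, 11+24, …, 24+2, 26+0) = 35
Maximum revenue is ¢35.
Now minimize piece count subject to staying optimal: for each k, pieces[k] = 1 + min over i with p[i]+r[k−i]=r[k] of pieces[k−i].
pieces[7] = 2
pieces[8] = 1
pieces[9] = 3
pieces[10] = 3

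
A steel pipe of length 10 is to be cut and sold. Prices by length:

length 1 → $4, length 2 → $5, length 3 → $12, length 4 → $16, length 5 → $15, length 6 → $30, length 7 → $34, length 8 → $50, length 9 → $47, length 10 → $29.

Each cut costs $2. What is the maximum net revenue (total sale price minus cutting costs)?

Let net[k] be the best obtainable value from length k. For each k, try every first piece i and keep the best of price[i] + net[k−i] minus the 2 cut fee when i<k.
net[1] = 4
net[2] = max(4+4-2, 5+0) = 6
net[3] = max(4+6-2, 5+4-2, 12+0) = 12
net[4] = max(4+12-2, 5+6-2, 12+4-2, 16+0) = 16
net[5] = max(4+16-2, 5+12-2, 12+6-2, 16+4-2, 15+0) = 18
net[6] = max(4+18-2, 5+16-2, 12+12-2, 16+6-2, 15+4-2, 30+0) = 30
net[7] = max(4+30-2, 5+18-2, 12+16-2, …, 30+4-2, 34+0) = 34
net[8] = max(4+34-2, 5+30-2, 12+18-2, …, 34+4-2, 50+0) = 50
net[9] = max(4+50-2, 5+34-2, 12+30-2, …, 50+4-2, 47+0) = 52
net[10] = max(4+52-2, 5+50-2, 12+34-2, …, 47+4-2, 29+0) = 54
One optimal plan: pieces 8 + 1 + 1 (2 cuts) → $58 − $4 = $54.

54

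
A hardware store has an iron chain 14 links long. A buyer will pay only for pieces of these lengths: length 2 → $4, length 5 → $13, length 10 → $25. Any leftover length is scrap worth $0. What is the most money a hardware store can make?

Consider every possible first cut. f[k] is the best of p[i]+f[k−i] over all sellable i≤k.
f[1] = 0
f[2] = 4
f[3] = 4
f[4] = 8  (first piece 2, then f[2]=4)
f[5] = max(4+4, 13+0) = 13
f[6] = max(4+8, 13+0) = 13
f[7] = max(4+13, 13+4) = 17
f[8] = max(4+13, 13+4) = 17
f[9] = max(4+17, 13+8) = 21
f[10] = max(4+17, 13+13, 25+0) = 26
f[11] = max(4+21, 13+13, 25+0) = 26
f[12] = max(4+26, 13+17, 25+4) = 30
f[13] = max(4+26, 13+17, 25+4) = 30
f[14] = max(4+30, 13+21, 25+8) = 34
One optimal cutting: 5 + 5 + 2 + 2 → $34.

34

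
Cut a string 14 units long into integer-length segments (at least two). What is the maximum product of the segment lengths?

162

Let f[k] be the best product for length k (with at least one cut). For each first piece i, the rest contributes max(k−i, f[k−i]).
f[2] = 1×max(1,0) = 1×1 = 1
f[3] = 1×max(2,1) = 1×2 = 2
f[4] = 2×max(2,1) = 2×2 = 4
f[5] = 2×max(3,2) = 2×3 = 6
f[6] = 3×max(3,2) = 3×3 = 9
f[7] = 2×max(5,6) = 2×6 = 12
f[8] = 2×max(6,9) = 2×9 = 18
f[9] = 3×max(6,9) = 3×9 = 27
f[10] = 2×max(8,18) = 2×18 = 36
f[11] = 2×max(9,27) = 2×27 = 54
f[12] = 3×max(9,27) = 3×27 = 81
f[13] = 2×max(11,54) = 2×54 = 108
f[14] = 2×max(12,81) = 2×81 = 162
One optimal split: 3 + 3 + 3 + 3 + 2; product 3×3×3×3×2 = 162.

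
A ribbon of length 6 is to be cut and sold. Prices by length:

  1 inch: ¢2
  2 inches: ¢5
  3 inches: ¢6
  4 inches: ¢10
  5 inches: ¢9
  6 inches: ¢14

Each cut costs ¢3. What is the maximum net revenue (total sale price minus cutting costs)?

Consider every possible first cut. r[k] is the best of p[i]+r[k−i] over all sellable i≤k, charging 3 whenever i<k.
r[1] = 2
r[2] = 5
r[3] = 6
r[4] = 10
r[5] = 9  (first piece 1, then r[4]=10)
r[6] = 14
Best is to make no cuts and sell whole for ¢14.

14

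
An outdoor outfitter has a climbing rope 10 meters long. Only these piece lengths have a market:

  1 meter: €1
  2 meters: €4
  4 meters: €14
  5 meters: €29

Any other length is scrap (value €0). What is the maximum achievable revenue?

Let best[k] be the best obtainable value from length k. For each k, try every first piece i and keep the best of price[i] + best[k−i].
best[1] = 1
best[2] = 4
best[3] = 5  (first piece 1, then best[2]=4)
best[4] = 14
best[5] = 29
best[6] = 30  (first piece 1, then best[5]=29)
best[7] = 33  (first piece 2, then best[5]=29)
best[8] = 34  (first piece 1, then best[7]=33)
best[9] = 43  (first piece 4, then best[5]=29)
best[10] = 58  (first piece 5, then best[5]=29)
One optimal cutting: 5 + 5 → €58.

58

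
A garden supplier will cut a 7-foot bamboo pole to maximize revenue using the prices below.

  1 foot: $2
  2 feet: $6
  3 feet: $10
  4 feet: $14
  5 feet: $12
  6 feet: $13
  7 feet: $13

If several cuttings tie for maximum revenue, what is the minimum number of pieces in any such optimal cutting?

Consider every possible first cut. r[k] is the best of p[i]+r[k−i] over all sellable i≤k.
r[1] = 2
r[2] = 6
r[3] = 10
r[4] = 14
r[5] = 16  (first piece 1, then r[4]=14)
r[6] = 20  (first piece 2, then r[4]=14)
r[7] = 24  (first piece 3, then r[4]=14)
Maximum revenue is $24.
Now minimize piece count subject to staying optimal: for each k, pieces[k] = 1 + min over i with p[i]+r[k−i]=r[k] of pieces[k−i].
pieces[4] = 1
pieces[5] = 2
pieces[6] = 2
pieces[7] = 2

2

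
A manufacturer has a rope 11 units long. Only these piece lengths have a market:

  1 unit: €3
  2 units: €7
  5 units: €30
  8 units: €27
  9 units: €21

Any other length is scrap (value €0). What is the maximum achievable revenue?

63

Consider every possible first cut. best[k] is the best of p[i]+best[k−i] over all sellable i≤k.
best[1] = 3
best[2] = max(3+3, 7+0) = 7
best[3] = max(3+7, 7+3) = 10
best[4] = max(3+10, 7+7) = 14
best[5] = max(3+14, 7+10, 30+0) = 30
best[6] = max(3+30, 7+14, 30+3) = 33
best[7] = max(3+33, 7+30, 30+7) = 37
best[8] = max(3+37, 7+33, 30+10, 27+0) = 40
best[9] = max(3+40, 7+37, 30+14, 27+3, 21+0) = 44
best[10] = max(3+44, 7+40, 30+30, 27+7, 21+3) = 60
best[11] = max(3+60, 7+44, 30+33, 27+10, 21+7) = 63
One optimal cutting: 5 + 5 + 1 → €63.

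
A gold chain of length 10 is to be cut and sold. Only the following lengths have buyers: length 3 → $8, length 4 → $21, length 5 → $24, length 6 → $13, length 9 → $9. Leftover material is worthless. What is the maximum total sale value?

48

Consider every possible first cut. f[k] is the best of p[i]+f[k−i] over all sellable i≤k.
f[1] = 0
f[2] = 0
f[3] = 8
f[4] = 21
f[5] = 24
f[6] = 24
f[7] = 29  (first piece 3, then f[4]=21)
f[8] = 42  (first piece 4, then f[4]=21)
f[9] = 45  (first piece 4, then f[5]=24)
f[10] = 48  (first piece 5, then f[5]=24)
One optimal cutting: 5 + 5 → $48.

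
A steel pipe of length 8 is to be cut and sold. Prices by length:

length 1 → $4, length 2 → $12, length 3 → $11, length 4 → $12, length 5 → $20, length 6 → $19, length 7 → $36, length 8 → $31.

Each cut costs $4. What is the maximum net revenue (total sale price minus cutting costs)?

Let net[k] be the best obtainable value from length k. For each k, try every first piece i and keep the best of price[i] + net[k−i] minus the 4 cut fee when i<k.
net[1] = 4
net[2] = 12
net[3] = 12  (first piece 1, then net[2]=12)
net[4] = 20  (first piece 2, then net[2]=12)
net[5] = 20  (first piece 1, then net[4]=20)
net[6] = 28  (first piece 2, then net[4]=20)
net[7] = 36
net[8] = 36  (first piece 1, then net[7]=36)
One optimal plan: pieces 7 + 1 (1 cut) → $40 − $4 = $36.

36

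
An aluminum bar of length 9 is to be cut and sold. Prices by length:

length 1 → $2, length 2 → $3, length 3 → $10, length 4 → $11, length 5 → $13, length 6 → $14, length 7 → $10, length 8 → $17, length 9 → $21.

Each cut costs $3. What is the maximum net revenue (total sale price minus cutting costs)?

24

Consider every possible first cut. net[k] is the best of p[i]+net[k−i] over all sellable i≤k, charging 3 whenever i<k.
net[1] = 2
net[2] = 3
net[3] = 10
net[4] = 11
net[5] = 13
net[6] = 17  (first piece 3, then net[3]=10)
net[7] = 18  (first piece 3, then net[4]=11)
net[8] = 20  (first piece 3, then net[5]=13)
net[9] = 24  (first piece 3, then net[6]=17)
One optimal plan: pieces 3 + 3 + 3 (2 cuts) → $30 − $6 = $24.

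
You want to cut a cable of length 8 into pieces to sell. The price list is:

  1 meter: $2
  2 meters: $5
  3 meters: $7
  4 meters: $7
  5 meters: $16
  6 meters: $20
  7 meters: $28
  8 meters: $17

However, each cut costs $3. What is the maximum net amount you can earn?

Let v[k] be the best obtainable value from length k. For each k, try every first piece i and keep the best of price[i] + v[k−i] minus the 3 cut fee when i<k.
v[1] = 2
v[2] = 5
v[3] = 7
v[4] = 7  (first piece 2, then v[2]=5)
v[5] = 16
v[6] = 20
v[7] = 28
v[8] = 27  (first piece 1, then v[7]=28)
One optimal plan: pieces 7 + 1 (1 cut) → $30 − $3 = $27.

27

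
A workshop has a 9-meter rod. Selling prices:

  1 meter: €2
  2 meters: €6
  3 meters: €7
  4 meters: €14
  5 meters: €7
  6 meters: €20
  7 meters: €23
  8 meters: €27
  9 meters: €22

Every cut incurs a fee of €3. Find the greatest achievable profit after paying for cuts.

26

Build v[k] bottom-up: v[k] = max over allowed piece i of (p[i] + v[k−i]) − 3 per cut.
v[1] = 2
v[2] = max(2+2-3, 6+0) = 6
v[3] = max(2+6-3, 6+2-3, 7+0) = 7
v[4] = max(2+7-3, 6+6-3, 7+2-3, 14+0) = 14
v[5] = max(2+14-3, 6+7-3, 7+6-3, 14+2-3, 7+0) = 13
v[6] = max(2+13-3, 6+14-3, 7+7-3, 14+6-3, 7+2-3, 20+0) = 20
v[7] = max(2+20-3, 6+13-3, 7+14-3, …, 20+2-3, 23+0) = 23
v[8] = max(2+23-3, 6+20-3, 7+13-3, …, 23+2-3, 27+0) = 27
v[9] = max(2+27-3, 6+23-3, 7+20-3, …, 27+2-3, 22+0) = 26
One optimal plan: pieces 8 + 1 (1 cut) → €29 − €3 = €26.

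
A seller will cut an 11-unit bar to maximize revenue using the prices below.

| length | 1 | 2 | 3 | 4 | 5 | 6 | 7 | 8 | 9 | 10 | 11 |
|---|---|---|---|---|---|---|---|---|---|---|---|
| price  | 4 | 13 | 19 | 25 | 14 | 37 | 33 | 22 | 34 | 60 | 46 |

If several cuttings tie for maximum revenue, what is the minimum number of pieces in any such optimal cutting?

5

Consider every possible first cut. r[k] is the best of p[i]+r[k−i] over all sellable i≤k.
r[1] = 4
r[2] = max(4+4, 13+0) = 13
r[3] = max(4+13, 13+4, 19+0) = 19
r[4] = max(4+19, 13+13, 19+4, 25+0) = 26
r[5] = max(4+26, 13+19, 19+13, 25+4, 14+0) = 32
r[6] = max(4+32, 13+26, 19+19, 25+13, 14+4, 37+0) = 39
r[7] = max(4+39, 13+32, 19+26, …, 37+4, 33+0) = 45
r[8] = max(4+45, 13+39, 19+32, …, 33+4, 22+0) = 52
r[9] = max(4+52, 13+45, 19+39, …, 22+4, 34+0) = 58
r[10] = max(4+58, 13+52, 19+45, …, 34+4, 60+0) = 65
r[11] = max(4+65, 13+58, 19+52, …, 60+4, 46+0) = 71
Maximum revenue is $71.
Now minimize piece count subject to staying optimal: for each k, pieces[k] = 1 + min over i with p[i]+r[k−i]=r[k] of pieces[k−i].
pieces[8] = 4
pieces[9] = 4
pieces[10] = 5
pieces[11] = 5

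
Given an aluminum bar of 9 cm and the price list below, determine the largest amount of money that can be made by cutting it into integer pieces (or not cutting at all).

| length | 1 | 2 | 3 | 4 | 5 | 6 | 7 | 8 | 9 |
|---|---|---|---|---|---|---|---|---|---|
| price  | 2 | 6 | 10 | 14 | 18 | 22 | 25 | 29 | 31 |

Consider every possible first cut. best[k] is the best of p[i]+best[k−i] over all sellable i≤k.
best[1] = 2
best[2] = max(2+2, 6+0) = 6
best[3] = max(2+6, 6+2, 10+0) = 10
best[4] = max(2+10, 6+6, 10+2, 14+0) = 14
best[5] = max(2+14, 6+10, 10+6, 14+2, 18+0) = 18
best[6] = max(2+18, 6+14, 10+10, 14+6, 18+2, 22+0) = 22
best[7] = max(2+22, 6+18, 10+14, …, 22+2, 25+0) = 25
best[8] = max(2+25, 6+22, 10+18, …, 25+2, 29+0) = 29
best[9] = max(2+29, 6+25, 10+22, …, 29+2, 31+0) = 32
One optimal cutting: 6 + 3 → $22 + $10 = $32.

32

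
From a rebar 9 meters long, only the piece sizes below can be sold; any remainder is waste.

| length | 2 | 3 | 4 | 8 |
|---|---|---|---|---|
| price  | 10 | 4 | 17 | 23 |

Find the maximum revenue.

40

Let f[k] be the best obtainable value from length k. For each k, try every first piece i and keep the best of price[i] + f[k−i].
f[1] = 0
f[2] = 10
f[3] = max(10+0, 4+0) = 10
f[4] = max(10+10, 4+0, 17+0) = 20
f[5] = max(10+10, 4+10, 17+0) = 20
f[6] = max(10+20, 4+10, 17+10) = 30
f[7] = max(10+20, 4+20, 17+10) = 30
f[8] = max(10+30, 4+20, 17+20, 23+0) = 40
f[9] = max(10+30, 4+30, 17+20, 23+0) = 40
One optimal cutting: pieces 2 + 2 + 2 + 2 with 1 meter of scrap → ₹40.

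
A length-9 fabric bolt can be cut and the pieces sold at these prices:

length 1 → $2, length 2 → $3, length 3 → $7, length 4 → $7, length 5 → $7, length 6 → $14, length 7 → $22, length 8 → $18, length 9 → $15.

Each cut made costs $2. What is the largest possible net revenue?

23

Let r[k] be the best obtainable value from length k. For each k, try every first piece i and keep the best of price[i] + r[k−i] minus the 2 cut fee when i<k.
r[1] = 2
r[2] = 3
r[3] = 7
r[4] = 7  (first piece 1, then r[3]=7)
r[5] = 8  (first piece 2, then r[3]=7)
r[6] = 14
r[7] = 22
r[8] = 22  (first piece 1, then r[7]=22)
r[9] = 23  (first piece 2, then r[7]=22)
One optimal plan: pieces 7 + 2 (1 cut) → $25 − $2 = $23.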